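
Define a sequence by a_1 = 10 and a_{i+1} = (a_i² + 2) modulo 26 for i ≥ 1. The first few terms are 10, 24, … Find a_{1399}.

We have a_1 = 10; a_2 = 24; a_3 = 6; a_4 = 12; a_5 = 16; a_6 = 24.
Since a_6 = a_2 = 24, the sequence is eventually periodic: after a pre-period of length 1 it cycles with period 4.
For i ≥ 2, a_i depends only on (i - 2) mod 4. (1399 - 2) mod 4 = 1, so a_{1399} = a_3 = 6.

6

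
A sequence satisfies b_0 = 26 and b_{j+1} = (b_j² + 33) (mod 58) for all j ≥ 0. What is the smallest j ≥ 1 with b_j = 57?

13

b_0 = 26; b_1 = 13; b_2 = 28; b_3 = 5; b_4 = 0; b_5 = 33; b_6 = 20; b_7 = 27; b_8 = 8; b_9 = 39; b_{10} = 46; b_{11} = 3; b_{12} = 42; b_{13} = 57; b_{14} = 34; b_{15} = 29; b_{16} = 4; b_{17} = 49; b_{18} = 56; b_{19} = 37; b_{20} = 10; b_{21} = 17; b_{22} = 32; b_{23} = 13.
Since b_{23} = b_1 = 13, the sequence is eventually periodic: after a pre-period of length 1 it cycles with period 22.
The value 57 first appears (with j ≥ 1) at b_{13}.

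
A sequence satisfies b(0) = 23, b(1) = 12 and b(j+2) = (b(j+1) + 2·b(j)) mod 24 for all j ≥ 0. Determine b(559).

We have b(0) = 23,  b(1) = 12,  b(2) = 10,  b(3) = 10,  b(4) = 6,  b(5) = 2,  b(6) = 14,  b(7) = 18,  b(8) = 22,  b(9) = 10,  b(10) = 6.
Since (b(9), b(10)) = (b(3), b(4)) = (10, 6) (two consecutive terms determine the rest), the sequence is eventually periodic: after a pre-period of length 3 it cycles with period 6.
For j ≥ 3, b(j) depends only on (j - 3) mod 6. (559 - 3) mod 6 = 4, so b(559) = b(7) = 18.

18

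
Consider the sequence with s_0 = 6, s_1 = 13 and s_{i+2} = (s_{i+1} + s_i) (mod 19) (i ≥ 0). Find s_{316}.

Listing terms: s_0 = 6, s_1 = 13, s_2 = 0, s_3 = 13, s_4 = 13, s_5 = 7, s_6 = 1, s_7 = 8, s_8 = 9, s_9 = 17, s_{10} = 7, s_{11} = 5, s_{12} = 12, s_{13} = 17, s_{14} = 10, s_{15} = 8, s_{16} = 18, s_{17} = 7, s_{18} = 6, s_{19} = 13.
Since (s_{18}, s_{19}) = (s_0, s_1) = (6, 13) (two consecutive terms determine the rest), the sequence is periodic with period 18.
So s_{316} = s_{0 + ((316-0) mod 18)} = s_{10} = 7.

7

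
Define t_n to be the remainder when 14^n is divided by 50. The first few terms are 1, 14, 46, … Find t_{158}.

6

Listing terms: t_0 = 1; t_1 = 14; t_2 = 46; t_3 = 44; t_4 = 16; t_5 = 24; t_6 = 36; t_7 = 4; t_8 = 6; t_9 = 34; t_{10} = 26; t_{11} = 14.
Since t_{11} = t_1 = 14, the sequence is eventually periodic: after a pre-period of length 1 it cycles with period 10.
For n ≥ 1, t_n depends only on (n - 1) mod 10. (158 - 1) mod 10 = 7, so t_{158} = t_8 = 6.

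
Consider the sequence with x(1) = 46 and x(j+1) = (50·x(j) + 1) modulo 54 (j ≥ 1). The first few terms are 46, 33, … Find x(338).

15

We have x(1) = 46; x(2) = 33; x(3) = 31; x(4) = 39; x(5) = 7; x(6) = 27; x(7) = 1; x(8) = 51; x(9) = 13; x(10) = 3; x(11) = 43; x(12) = 45; x(13) = 37; x(14) = 15; x(15) = 49; x(16) = 21; x(17) = 25; x(18) = 9; x(19) = 19; x(20) = 33.
Since x(20) = x(2) = 33, the sequence is eventually periodic: after a pre-period of length 1 it cycles with period 18.
For j ≥ 2, x(j) depends only on (j - 2) mod 18. (338 - 2) mod 18 = 12, so x(338) = x(14) = 15.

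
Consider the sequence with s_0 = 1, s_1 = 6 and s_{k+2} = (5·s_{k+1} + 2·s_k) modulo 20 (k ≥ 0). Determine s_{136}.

Listing terms: s_0 = 1; s_1 = 6; s_2 = 12; s_3 = 12; s_4 = 4; s_5 = 4; s_6 = 8; s_7 = 8; s_8 = 16; s_9 = 16; s_{10} = 12; s_{11} = 12.
Since (s_{10}, s_{11}) = (s_2, s_3) = (12, 12) (two consecutive terms determine the rest), the sequence is eventually periodic: after a pre-period of length 2 it cycles with period 8.
For k ≥ 2, s_k depends only on (k - 2) mod 8. (136 - 2) mod 8 = 6, so s_{136} = s_8 = 16.

16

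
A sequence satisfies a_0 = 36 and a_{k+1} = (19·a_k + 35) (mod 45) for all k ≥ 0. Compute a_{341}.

19

We have a_0 = 36,  a_1 = 44,  a_2 = 16,  a_3 = 24,  a_4 = 41,  a_5 = 4,  a_6 = 21,  a_7 = 29,  a_8 = 1,  a_9 = 9,  a_{10} = 26,  a_{11} = 34,  a_{12} = 6,  a_{13} = 14,  a_{14} = 31,  a_{15} = 39,  a_{16} = 11,  a_{17} = 19,  a_{18} = 36.
Since a_{18} = a_0 = 36, the sequence is periodic with period 18.
So a_{341} = a_{0 + ((341-0) mod 18)} = a_{17} = 19.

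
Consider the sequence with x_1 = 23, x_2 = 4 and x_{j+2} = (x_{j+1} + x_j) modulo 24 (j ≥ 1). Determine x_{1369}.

23

x_1 = 23,  x_2 = 4,  x_3 = 3,  x_4 = 7,  x_5 = 10,  x_6 = 17,  x_7 = 3,  x_8 = 20,  x_9 = 23,  x_{10} = 19,  x_{11} = 18,  x_{12} = 13,  x_{13} = 7,  x_{14} = 20,  x_{15} = 3,  x_{16} = 23,  x_{17} = 2,  x_{18} = 1,  x_{19} = 3,  x_{20} = 4,  x_{21} = 7,  x_{22} = 11,  x_{23} = 18,  x_{24} = 5,  x_{25} = 23,  x_{26} = 4.
The sequence repeats with period 24.
So x_{1369} = x_{1 + ((1369-1) mod 24)} = x_1 = 23.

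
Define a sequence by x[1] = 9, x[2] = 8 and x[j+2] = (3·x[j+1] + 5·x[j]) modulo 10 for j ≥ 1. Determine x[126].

3

Computing terms: x[1] = 9; x[2] = 8; x[3] = 9; x[4] = 7; x[5] = 6; x[6] = 3; x[7] = 9; x[8] = 2; x[9] = 1; x[10] = 3; x[11] = 4; x[12] = 7; x[13] = 1; x[14] = 8; x[15] = 9.
Since (x[14], x[15]) = (x[2], x[3]) = (8, 9) (two consecutive terms determine the rest), the sequence is eventually periodic: after a pre-period of length 1 it cycles with period 12.
For j ≥ 2, x[j] depends only on (j - 2) mod 12. (126 - 2) mod 12 = 4, so x[126] = x[6] = 3.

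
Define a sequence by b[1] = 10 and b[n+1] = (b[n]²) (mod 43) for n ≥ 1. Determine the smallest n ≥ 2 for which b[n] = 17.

b[1] = 10, b[2] = 14, b[3] = 24, b[4] = 17, b[5] = 31, b[6] = 15, b[7] = 10.
Since b[7] = b[1] = 10, the sequence is periodic with period 6.
The value 17 first appears (with n ≥ 2) at b[4].

4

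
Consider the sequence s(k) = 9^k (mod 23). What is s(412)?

8

We have s(1) = 9,  s(2) = 12,  s(3) = 16,  s(4) = 6,  s(5) = 8,  s(6) = 3,  s(7) = 4,  s(8) = 13,  s(9) = 2,  s(10) = 18,  s(11) = 1,  s(12) = 9.
The sequence repeats with period 11.
So s(412) = s(1 + ((412-1) mod 11)) = s(5) = 8.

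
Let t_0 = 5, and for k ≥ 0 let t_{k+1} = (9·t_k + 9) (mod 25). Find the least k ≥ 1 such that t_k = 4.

Computing terms: t_0 = 5; t_1 = 4; t_2 = 20; t_3 = 14; t_4 = 10; t_5 = 24; t_6 = 0; t_7 = 9; t_8 = 15; t_9 = 19; t_{10} = 5.
The sequence repeats with period 10.
The value 4 first appears (with k ≥ 1) at t_1.

1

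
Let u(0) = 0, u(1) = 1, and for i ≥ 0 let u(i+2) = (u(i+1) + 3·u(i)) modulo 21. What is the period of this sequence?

u(0) = 0; u(1) = 1; u(2) = 1; u(3) = 4; u(4) = 7; u(5) = 19; u(6) = 19; u(7) = 13; u(8) = 7; u(9) = 4; u(10) = 4; u(11) = 16; u(12) = 7; u(13) = 13; u(14) = 13; u(15) = 10; u(16) = 7; u(17) = 16; u(18) = 16; u(19) = 1; u(20) = 7; u(21) = 10; u(22) = 10; u(23) = 19; u(24) = 7; u(25) = 1; u(26) = 1.
Since (u(25), u(26)) = (u(1), u(2)) = (1, 1) (two consecutive terms determine the rest), the sequence is eventually periodic: after a pre-period of length 1 it cycles with period 24.

24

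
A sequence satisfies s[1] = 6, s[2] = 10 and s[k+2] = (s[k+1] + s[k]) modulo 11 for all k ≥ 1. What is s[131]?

We have s[1] = 6, s[2] = 10, s[3] = 5, s[4] = 4, s[5] = 9, s[6] = 2, s[7] = 0, s[8] = 2, s[9] = 2, s[10] = 4, s[11] = 6, s[12] = 10.
The sequence repeats with period 10.
So s[131] = s[1 + ((131-1) mod 10)] = s[1] = 6.

6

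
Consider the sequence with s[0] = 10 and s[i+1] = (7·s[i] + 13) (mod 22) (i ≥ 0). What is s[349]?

9

Listing terms: s[0] = 10,  s[1] = 17,  s[2] = 0,  s[3] = 13,  s[4] = 16,  s[5] = 15,  s[6] = 8,  s[7] = 3,  s[8] = 12,  s[9] = 9,  s[10] = 10.
The sequence repeats with period 10.
(349 - 0) mod 10 = 9, so s[349] = s[9] = 9.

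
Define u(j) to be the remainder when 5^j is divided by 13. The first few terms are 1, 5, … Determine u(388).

Listing terms: u(0) = 1,  u(1) = 5,  u(2) = 12,  u(3) = 8,  u(4) = 1.
The sequence repeats with period 4.
So u(388) = u(0 + ((388-0) mod 4)) = u(0) = 1.

1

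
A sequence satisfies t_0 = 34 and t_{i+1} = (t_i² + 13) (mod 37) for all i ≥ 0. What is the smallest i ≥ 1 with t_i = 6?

6

Listing terms: t_0 = 34; t_1 = 22; t_2 = 16; t_3 = 10; t_4 = 2; t_5 = 17; t_6 = 6; t_7 = 12; t_8 = 9; t_9 = 20; t_{10} = 6.
Since t_{10} = t_6 = 6, the sequence is eventually periodic: after a pre-period of length 6 it cycles with period 4.
The value 6 first appears (with i ≥ 1) at t_6.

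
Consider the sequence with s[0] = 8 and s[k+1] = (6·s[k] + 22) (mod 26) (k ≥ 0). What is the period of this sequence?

Computing terms: s[0] = 8,  s[1] = 18,  s[2] = 0,  s[3] = 22,  s[4] = 24,  s[5] = 10,  s[6] = 4,  s[7] = 20,  s[8] = 12,  s[9] = 16,  s[10] = 14,  s[11] = 2,  s[12] = 8.
The sequence repeats with period 12.

12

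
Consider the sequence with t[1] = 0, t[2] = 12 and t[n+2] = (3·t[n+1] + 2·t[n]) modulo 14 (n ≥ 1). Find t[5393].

Listing terms: t[1] = 0; t[2] = 12; t[3] = 8; t[4] = 6; t[5] = 6; t[6] = 2; t[7] = 4; t[8] = 2; t[9] = 0; t[10] = 4; t[11] = 12; t[12] = 2; t[13] = 2; t[14] = 10; t[15] = 6; t[16] = 10; t[17] = 0; t[18] = 6; t[19] = 4; t[20] = 10; t[21] = 10; t[22] = 8; t[23] = 2; t[24] = 8; t[25] = 0; t[26] = 2; t[27] = 6; t[28] = 8; t[29] = 8; t[30] = 12; t[31] = 10; t[32] = 12; t[33] = 0; t[34] = 10; t[35] = 2; t[36] = 12; t[37] = 12; t[38] = 4; t[39] = 8; t[40] = 4; t[41] = 0; t[42] = 8; t[43] = 10; t[44] = 4; t[45] = 4; t[46] = 6; t[47] = 12; t[48] = 6; t[49] = 0; t[50] = 12.
Since (t[49], t[50]) = (t[1], t[2]) = (0, 12) (two consecutive terms determine the rest), the sequence is periodic with period 48.
So t[5393] = t[1 + ((5393-1) mod 48)] = t[17] = 0.

0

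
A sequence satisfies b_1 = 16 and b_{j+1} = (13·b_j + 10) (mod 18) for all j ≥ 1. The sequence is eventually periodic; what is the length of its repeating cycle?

9

Computing terms: b_1 = 16; b_2 = 2; b_3 = 0; b_4 = 10; b_5 = 14; b_6 = 12; b_7 = 4; b_8 = 8; b_9 = 6; b_{10} = 16.
The sequence repeats with period 9.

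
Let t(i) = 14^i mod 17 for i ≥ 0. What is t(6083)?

We have t(0) = 1,  t(1) = 14,  t(2) = 9,  t(3) = 7,  t(4) = 13,  t(5) = 12,  t(6) = 15,  t(7) = 6,  t(8) = 16,  t(9) = 3,  t(10) = 8,  t(11) = 10,  t(12) = 4,  t(13) = 5,  t(14) = 2,  t(15) = 11,  t(16) = 1.
Since t(16) = t(0) = 1, the sequence is periodic with period 16.
So t(6083) = t(0 + ((6083-0) mod 16)) = t(3) = 7.

7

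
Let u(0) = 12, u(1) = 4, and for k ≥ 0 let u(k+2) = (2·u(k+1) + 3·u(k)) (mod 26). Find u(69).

22

Listing terms: u(0) = 12; u(1) = 4; u(2) = 18; u(3) = 22; u(4) = 20; u(5) = 2; u(6) = 12; u(7) = 4.
Since (u(6), u(7)) = (u(0), u(1)) = (12, 4) (two consecutive terms determine the rest), the sequence is periodic with period 6.
So u(69) = u(0 + ((69-0) mod 6)) = u(3) = 22.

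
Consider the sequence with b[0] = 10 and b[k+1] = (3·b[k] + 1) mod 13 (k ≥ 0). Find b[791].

3

We have b[0] = 10, b[1] = 5, b[2] = 3, b[3] = 10.
Since b[3] = b[0] = 10, the sequence is periodic with period 3.
(791 - 0) mod 3 = 2, so b[791] = b[2] = 3.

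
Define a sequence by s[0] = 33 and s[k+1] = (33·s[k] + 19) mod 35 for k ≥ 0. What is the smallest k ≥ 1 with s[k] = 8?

2

Listing terms: s[0] = 33; s[1] = 23; s[2] = 8; s[3] = 3; s[4] = 13; s[5] = 28; s[6] = 33.
Since s[6] = s[0] = 33, the sequence is periodic with period 6.
The value 8 first appears (with k ≥ 1) at s[2].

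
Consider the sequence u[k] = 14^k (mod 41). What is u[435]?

Listing terms: u[0] = 1; u[1] = 14; u[2] = 32; u[3] = 38; u[4] = 40; u[5] = 27; u[6] = 9; u[7] = 3; u[8] = 1.
Since u[8] = u[0] = 1, the sequence is periodic with period 8.
So u[435] = u[0 + ((435-0) mod 8)] = u[3] = 38.

38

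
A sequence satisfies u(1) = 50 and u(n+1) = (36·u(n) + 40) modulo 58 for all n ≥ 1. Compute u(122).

We have u(1) = 50, u(2) = 42, u(3) = 44, u(4) = 0, u(5) = 40, u(6) = 30, u(7) = 18, u(8) = 50.
Since u(8) = u(1) = 50, the sequence is periodic with period 7.
So u(122) = u(1 + ((122-1) mod 7)) = u(3) = 44.

44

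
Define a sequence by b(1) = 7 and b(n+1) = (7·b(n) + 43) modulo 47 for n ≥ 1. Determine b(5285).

23

We have b(1) = 7,  b(2) = 45,  b(3) = 29,  b(4) = 11,  b(5) = 26,  b(6) = 37,  b(7) = 20,  b(8) = 42,  b(9) = 8,  b(10) = 5,  b(11) = 31,  b(12) = 25,  b(13) = 30,  b(14) = 18,  b(15) = 28,  b(16) = 4,  b(17) = 24,  b(18) = 23,  b(19) = 16,  b(20) = 14,  b(21) = 0,  b(22) = 43,  b(23) = 15,  b(24) = 7.
The sequence repeats with period 23.
(5285 - 1) mod 23 = 17, so b(5285) = b(18) = 23.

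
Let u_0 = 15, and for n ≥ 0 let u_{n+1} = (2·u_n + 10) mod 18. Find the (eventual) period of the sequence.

6

We have u_0 = 15, u_1 = 4, u_2 = 0, u_3 = 10, u_4 = 12, u_5 = 16, u_6 = 6, u_7 = 4.
Since u_7 = u_1 = 4, the sequence is eventually periodic: after a pre-period of length 1 it cycles with period 6.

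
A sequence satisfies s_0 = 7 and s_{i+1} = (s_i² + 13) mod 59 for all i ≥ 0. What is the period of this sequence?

15

s_0 = 7, s_1 = 3, s_2 = 22, s_3 = 25, s_4 = 48, s_5 = 16, s_6 = 33, s_7 = 40, s_8 = 20, s_9 = 0, s_{10} = 13, s_{11} = 5, s_{12} = 38, s_{13} = 41, s_{14} = 42, s_{15} = 7.
Since s_{15} = s_0 = 7, the sequence is periodic with period 15.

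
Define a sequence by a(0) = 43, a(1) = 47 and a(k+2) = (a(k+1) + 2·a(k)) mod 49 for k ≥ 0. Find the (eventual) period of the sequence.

We have a(0) = 43, a(1) = 47, a(2) = 35, a(3) = 31, a(4) = 3, a(5) = 16, a(6) = 22, a(7) = 5, a(8) = 0, a(9) = 10, a(10) = 10, a(11) = 30, a(12) = 1, a(13) = 12, a(14) = 14, a(15) = 38, a(16) = 17, a(17) = 44, a(18) = 29, a(19) = 19, a(20) = 28, a(21) = 17, a(22) = 24, a(23) = 9, a(24) = 8, a(25) = 26, a(26) = 42, a(27) = 45, a(28) = 31, a(29) = 23, a(30) = 36, a(31) = 33, a(32) = 7, a(33) = 24, a(34) = 38, a(35) = 37, a(36) = 15, a(37) = 40, a(38) = 21, a(39) = 3, a(40) = 45, a(41) = 2, a(42) = 43, a(43) = 47.
Since (a(42), a(43)) = (a(0), a(1)) = (43, 47) (two consecutive terms determine the rest), the sequence is periodic with period 42.

42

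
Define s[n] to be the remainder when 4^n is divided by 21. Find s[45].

1

Computing terms: s[1] = 4,  s[2] = 16,  s[3] = 1,  s[4] = 4.
The sequence repeats with period 3.
(45 - 1) mod 3 = 2, so s[45] = s[3] = 1.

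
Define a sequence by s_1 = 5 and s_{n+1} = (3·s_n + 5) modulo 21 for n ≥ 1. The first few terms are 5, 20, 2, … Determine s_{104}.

Computing terms: s_1 = 5,  s_2 = 20,  s_3 = 2,  s_4 = 11,  s_5 = 17,  s_6 = 14,  s_7 = 5.
Since s_7 = s_1 = 5, the sequence is periodic with period 6.
(104 - 1) mod 6 = 1, so s_{104} = s_2 = 20.

20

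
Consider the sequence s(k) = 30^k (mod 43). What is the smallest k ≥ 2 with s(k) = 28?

31

Listing terms: s(1) = 30; s(2) = 40; s(3) = 39; s(4) = 9; s(5) = 12; s(6) = 16; s(7) = 7; s(8) = 38; s(9) = 22; s(10) = 15; s(11) = 20; s(12) = 41; s(13) = 26; s(14) = 6; s(15) = 8; s(16) = 25; s(17) = 19; s(18) = 11; s(19) = 29; s(20) = 10; s(21) = 42; s(22) = 13; s(23) = 3; s(24) = 4; s(25) = 34; s(26) = 31; s(27) = 27; s(28) = 36; s(29) = 5; s(30) = 21; s(31) = 28; s(32) = 23; s(33) = 2; s(34) = 17; s(35) = 37; s(36) = 35; s(37) = 18; s(38) = 24; s(39) = 32; s(40) = 14; s(41) = 33; s(42) = 1; s(43) = 30.
Since s(43) = s(1) = 30, the sequence is periodic with period 42.
The value 28 first appears (with k ≥ 2) at s(31).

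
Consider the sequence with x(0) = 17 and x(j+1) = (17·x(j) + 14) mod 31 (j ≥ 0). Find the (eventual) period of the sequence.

Computing terms: x(0) = 17,  x(1) = 24,  x(2) = 19,  x(3) = 27,  x(4) = 8,  x(5) = 26,  x(6) = 22,  x(7) = 16,  x(8) = 7,  x(9) = 9,  x(10) = 12,  x(11) = 1,  x(12) = 0,  x(13) = 14,  x(14) = 4,  x(15) = 20,  x(16) = 13,  x(17) = 18,  x(18) = 10,  x(19) = 29,  x(20) = 11,  x(21) = 15,  x(22) = 21,  x(23) = 30,  x(24) = 28,  x(25) = 25,  x(26) = 5,  x(27) = 6,  x(28) = 23,  x(29) = 2,  x(30) = 17.
Since x(30) = x(0) = 17, the sequence is periodic with period 30.

30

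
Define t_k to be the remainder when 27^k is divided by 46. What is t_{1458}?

25

Listing terms: t_1 = 27, t_2 = 39, t_3 = 41, t_4 = 3, t_5 = 35, t_6 = 25, t_7 = 31, t_8 = 9, t_9 = 13, t_{10} = 29, t_{11} = 1, t_{12} = 27.
The sequence repeats with period 11.
(1458 - 1) mod 11 = 5, so t_{1458} = t_6 = 25.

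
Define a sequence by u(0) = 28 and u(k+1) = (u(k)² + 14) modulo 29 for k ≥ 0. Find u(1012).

Listing terms: u(0) = 28,  u(1) = 15,  u(2) = 7,  u(3) = 5,  u(4) = 10,  u(5) = 27,  u(6) = 18,  u(7) = 19,  u(8) = 27.
Since u(8) = u(5) = 27, the sequence is eventually periodic: after a pre-period of length 5 it cycles with period 3.
For k ≥ 5, u(k) depends only on (k - 5) mod 3. (1012 - 5) mod 3 = 2, so u(1012) = u(7) = 19.

19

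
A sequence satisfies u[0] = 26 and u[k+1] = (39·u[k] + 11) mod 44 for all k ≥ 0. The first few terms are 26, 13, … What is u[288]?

Computing terms: u[0] = 26; u[1] = 13; u[2] = 34; u[3] = 17; u[4] = 14; u[5] = 29; u[6] = 42; u[7] = 21; u[8] = 38; u[9] = 41; u[10] = 26.
The sequence repeats with period 10.
So u[288] = u[0 + ((288-0) mod 10)] = u[8] = 38.

38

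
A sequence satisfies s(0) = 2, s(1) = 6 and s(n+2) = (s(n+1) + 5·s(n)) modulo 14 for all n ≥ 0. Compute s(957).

10

s(0) = 2, s(1) = 6, s(2) = 2, s(3) = 4, s(4) = 0, s(5) = 6, s(6) = 6, s(7) = 8, s(8) = 10, s(9) = 8, s(10) = 2, s(11) = 0, s(12) = 10, s(13) = 10, s(14) = 4, s(15) = 12, s(16) = 4, s(17) = 8, s(18) = 0, s(19) = 12, s(20) = 12, s(21) = 2, s(22) = 6.
Since (s(21), s(22)) = (s(0), s(1)) = (2, 6) (two consecutive terms determine the rest), the sequence is periodic with period 21.
(957 - 0) mod 21 = 12, so s(957) = s(12) = 10.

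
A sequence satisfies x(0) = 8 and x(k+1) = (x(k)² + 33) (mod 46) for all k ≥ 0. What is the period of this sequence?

Computing terms: x(0) = 8,  x(1) = 5,  x(2) = 12,  x(3) = 39,  x(4) = 36,  x(5) = 41,  x(6) = 12.
Since x(6) = x(2) = 12, the sequence is eventually periodic: after a pre-period of length 2 it cycles with period 4.

4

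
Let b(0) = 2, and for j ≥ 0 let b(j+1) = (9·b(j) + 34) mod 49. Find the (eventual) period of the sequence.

21

b(0) = 2,  b(1) = 3,  b(2) = 12,  b(3) = 44,  b(4) = 38,  b(5) = 33,  b(6) = 37,  b(7) = 24,  b(8) = 5,  b(9) = 30,  b(10) = 10,  b(11) = 26,  b(12) = 23,  b(13) = 45,  b(14) = 47,  b(15) = 16,  b(16) = 31,  b(17) = 19,  b(18) = 9,  b(19) = 17,  b(20) = 40,  b(21) = 2.
The sequence repeats with period 21.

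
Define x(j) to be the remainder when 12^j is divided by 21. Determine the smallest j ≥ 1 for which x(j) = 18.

Listing terms: x(0) = 1,  x(1) = 12,  x(2) = 18,  x(3) = 6,  x(4) = 9,  x(5) = 3,  x(6) = 15,  x(7) = 12.
Since x(7) = x(1) = 12, the sequence is eventually periodic: after a pre-period of length 1 it cycles with period 6.
The value 18 first appears (with j ≥ 1) at x(2).

2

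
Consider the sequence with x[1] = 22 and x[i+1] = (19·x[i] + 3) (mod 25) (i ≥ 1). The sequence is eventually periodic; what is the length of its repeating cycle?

10

Listing terms: x[1] = 22,  x[2] = 21,  x[3] = 2,  x[4] = 16,  x[5] = 7,  x[6] = 11,  x[7] = 12,  x[8] = 6,  x[9] = 17,  x[10] = 1,  x[11] = 22.
Since x[11] = x[1] = 22, the sequence is periodic with period 10.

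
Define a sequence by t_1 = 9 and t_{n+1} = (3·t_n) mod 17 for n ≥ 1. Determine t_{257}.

Listing terms: t_1 = 9,  t_2 = 10,  t_3 = 13,  t_4 = 5,  t_5 = 15,  t_6 = 11,  t_7 = 16,  t_8 = 14,  t_9 = 8,  t_{10} = 7,  t_{11} = 4,  t_{12} = 12,  t_{13} = 2,  t_{14} = 6,  t_{15} = 1,  t_{16} = 3,  t_{17} = 9.
Since t_{17} = t_1 = 9, the sequence is periodic with period 16.
So t_{257} = t_{1 + ((257-1) mod 16)} = t_1 = 9.

9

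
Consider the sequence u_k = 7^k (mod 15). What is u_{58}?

4

We have u_0 = 1, u_1 = 7, u_2 = 4, u_3 = 13, u_4 = 1.
The sequence repeats with period 4.
So u_{58} = u_{0 + ((58-0) mod 4)} = u_2 = 4.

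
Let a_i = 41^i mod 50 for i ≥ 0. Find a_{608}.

21

Computing terms: a_0 = 1; a_1 = 41; a_2 = 31; a_3 = 21; a_4 = 11; a_5 = 1.
The sequence repeats with period 5.
So a_{608} = a_{0 + ((608-0) mod 5)} = a_3 = 21.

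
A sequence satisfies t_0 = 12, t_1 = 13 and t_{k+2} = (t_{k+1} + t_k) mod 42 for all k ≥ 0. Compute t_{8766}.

We have t_0 = 12,  t_1 = 13,  t_2 = 25,  t_3 = 38,  t_4 = 21,  t_5 = 17,  t_6 = 38,  t_7 = 13,  t_8 = 9,  t_9 = 22,  t_{10} = 31,  t_{11} = 11,  t_{12} = 0,  t_{13} = 11,  t_{14} = 11,  t_{15} = 22,  t_{16} = 33,  t_{17} = 13,  t_{18} = 4,  t_{19} = 17,  t_{20} = 21,  t_{21} = 38,  t_{22} = 17,  t_{23} = 13,  t_{24} = 30,  t_{25} = 1,  t_{26} = 31,  t_{27} = 32,  t_{28} = 21,  t_{29} = 11,  t_{30} = 32,  t_{31} = 1,  t_{32} = 33,  t_{33} = 34,  t_{34} = 25,  t_{35} = 17,  t_{36} = 0,  t_{37} = 17,  t_{38} = 17,  t_{39} = 34,  t_{40} = 9,  t_{41} = 1,  t_{42} = 10,  t_{43} = 11,  t_{44} = 21,  t_{45} = 32,  t_{46} = 11,  t_{47} = 1,  t_{48} = 12,  t_{49} = 13.
Since (t_{48}, t_{49}) = (t_0, t_1) = (12, 13) (two consecutive terms determine the rest), the sequence is periodic with period 48.
So t_{8766} = t_{0 + ((8766-0) mod 48)} = t_{30} = 32.

32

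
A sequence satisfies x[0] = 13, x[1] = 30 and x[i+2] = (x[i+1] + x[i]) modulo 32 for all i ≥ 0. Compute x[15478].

Listing terms: x[0] = 13,  x[1] = 30,  x[2] = 11,  x[3] = 9,  x[4] = 20,  x[5] = 29,  x[6] = 17,  x[7] = 14,  x[8] = 31,  x[9] = 13,  x[10] = 12,  x[11] = 25,  x[12] = 5,  x[13] = 30,  x[14] = 3,  x[15] = 1,  x[16] = 4,  x[17] = 5,  x[18] = 9,  x[19] = 14,  x[20] = 23,  x[21] = 5,  x[22] = 28,  x[23] = 1,  x[24] = 29,  x[25] = 30,  x[26] = 27,  x[27] = 25,  x[28] = 20,  x[29] = 13,  x[30] = 1,  x[31] = 14,  x[32] = 15,  x[33] = 29,  x[34] = 12,  x[35] = 9,  x[36] = 21,  x[37] = 30,  x[38] = 19,  x[39] = 17,  x[40] = 4,  x[41] = 21,  x[42] = 25,  x[43] = 14,  x[44] = 7,  x[45] = 21,  x[46] = 28,  x[47] = 17,  x[48] = 13,  x[49] = 30.
Since (x[48], x[49]) = (x[0], x[1]) = (13, 30) (two consecutive terms determine the rest), the sequence is periodic with period 48.
So x[15478] = x[0 + ((15478-0) mod 48)] = x[22] = 28.

28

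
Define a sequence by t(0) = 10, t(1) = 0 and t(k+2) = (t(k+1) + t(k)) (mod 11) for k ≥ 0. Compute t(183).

Listing terms: t(0) = 10, t(1) = 0, t(2) = 10, t(3) = 10, t(4) = 9, t(5) = 8, t(6) = 6, t(7) = 3, t(8) = 9, t(9) = 1, t(10) = 10, t(11) = 0.
Since (t(10), t(11)) = (t(0), t(1)) = (10, 0) (two consecutive terms determine the rest), the sequence is periodic with period 10.
So t(183) = t(0 + ((183-0) mod 10)) = t(3) = 10.

10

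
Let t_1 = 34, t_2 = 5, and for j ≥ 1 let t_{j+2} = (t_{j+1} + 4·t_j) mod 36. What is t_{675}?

33

We have t_1 = 34,  t_2 = 5,  t_3 = 33,  t_4 = 17,  t_5 = 5,  t_6 = 1,  t_7 = 21,  t_8 = 25,  t_9 = 1,  t_{10} = 29,  t_{11} = 33,  t_{12} = 5,  t_{13} = 29,  t_{14} = 13,  t_{15} = 21,  t_{16} = 1,  t_{17} = 13,  t_{18} = 17,  t_{19} = 33,  t_{20} = 29,  t_{21} = 17,  t_{22} = 25,  t_{23} = 21,  t_{24} = 13,  t_{25} = 25,  t_{26} = 5,  t_{27} = 33.
Since (t_{26}, t_{27}) = (t_2, t_3) = (5, 33) (two consecutive terms determine the rest), the sequence is eventually periodic: after a pre-period of length 1 it cycles with period 24.
For j ≥ 2, t_j depends only on (j - 2) mod 24. (675 - 2) mod 24 = 1, so t_{675} = t_3 = 33.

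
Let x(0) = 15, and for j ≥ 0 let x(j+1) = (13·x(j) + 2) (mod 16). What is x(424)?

15

We have x(0) = 15, x(1) = 5, x(2) = 3, x(3) = 9, x(4) = 7, x(5) = 13, x(6) = 11, x(7) = 1, x(8) = 15.
The sequence repeats with period 8.
So x(424) = x(0 + ((424-0) mod 8)) = x(0) = 15.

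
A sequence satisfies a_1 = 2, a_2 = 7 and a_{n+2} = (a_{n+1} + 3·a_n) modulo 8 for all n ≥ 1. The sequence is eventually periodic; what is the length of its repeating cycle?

6

Computing terms: a_1 = 2, a_2 = 7, a_3 = 5, a_4 = 2, a_5 = 1, a_6 = 7, a_7 = 2, a_8 = 7.
The sequence repeats with period 6.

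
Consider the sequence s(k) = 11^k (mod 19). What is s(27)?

Computing terms: s(1) = 11, s(2) = 7, s(3) = 1, s(4) = 11.
The sequence repeats with period 3.
(27 - 1) mod 3 = 2, so s(27) = s(3) = 1.

1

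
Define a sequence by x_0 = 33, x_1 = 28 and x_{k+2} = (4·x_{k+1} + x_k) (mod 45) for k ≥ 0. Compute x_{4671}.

x_0 = 33; x_1 = 28; x_2 = 10; x_3 = 23; x_4 = 12; x_5 = 26; x_6 = 26; x_7 = 40; x_8 = 6; x_9 = 19; x_{10} = 37; x_{11} = 32; x_{12} = 30; x_{13} = 17; x_{14} = 8; x_{15} = 4; x_{16} = 24; x_{17} = 10; x_{18} = 19; x_{19} = 41; x_{20} = 3; x_{21} = 8; x_{22} = 35; x_{23} = 13; x_{24} = 42; x_{25} = 1; x_{26} = 1; x_{27} = 5; x_{28} = 21; x_{29} = 44; x_{30} = 17; x_{31} = 22; x_{32} = 15; x_{33} = 37; x_{34} = 28; x_{35} = 14; x_{36} = 39; x_{37} = 35; x_{38} = 44; x_{39} = 31; x_{40} = 33; x_{41} = 28.
The sequence repeats with period 40.
So x_{4671} = x_{0 + ((4671-0) mod 40)} = x_{31} = 22.

22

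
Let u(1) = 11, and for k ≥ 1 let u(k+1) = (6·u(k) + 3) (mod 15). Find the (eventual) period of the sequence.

Computing terms: u(1) = 11, u(2) = 9, u(3) = 12, u(4) = 0, u(5) = 3, u(6) = 6, u(7) = 9.
Since u(7) = u(2) = 9, the sequence is eventually periodic: after a pre-period of length 1 it cycles with period 5.

5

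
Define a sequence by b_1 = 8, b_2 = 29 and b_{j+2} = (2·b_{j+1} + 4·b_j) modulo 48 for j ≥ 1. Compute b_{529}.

Computing terms: b_1 = 8, b_2 = 29, b_3 = 42, b_4 = 8, b_5 = 40, b_6 = 16, b_7 = 0, b_8 = 16, b_9 = 32, b_{10} = 32, b_{11} = 0, b_{12} = 32, b_{13} = 16, b_{14} = 16, b_{15} = 0.
Since (b_{14}, b_{15}) = (b_6, b_7) = (16, 0) (two consecutive terms determine the rest), the sequence is eventually periodic: after a pre-period of length 5 it cycles with period 8.
For j ≥ 6, b_j depends only on (j - 6) mod 8. (529 - 6) mod 8 = 3, so b_{529} = b_9 = 32.

32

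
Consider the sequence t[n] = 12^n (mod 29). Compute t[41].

12

We have t[0] = 1; t[1] = 12; t[2] = 28; t[3] = 17; t[4] = 1.
Since t[4] = t[0] = 1, the sequence is periodic with period 4.
So t[41] = t[0 + ((41-0) mod 4)] = t[1] = 12.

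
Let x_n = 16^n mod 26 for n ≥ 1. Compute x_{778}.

Listing terms: x_1 = 16,  x_2 = 22,  x_3 = 14,  x_4 = 16.
The sequence repeats with period 3.
So x_{778} = x_{1 + ((778-1) mod 3)} = x_1 = 16.

16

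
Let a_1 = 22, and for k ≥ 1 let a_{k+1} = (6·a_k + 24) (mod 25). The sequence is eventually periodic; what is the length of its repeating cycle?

a_1 = 22, a_2 = 6, a_3 = 10, a_4 = 9, a_5 = 3, a_6 = 17, a_7 = 1, a_8 = 5, a_9 = 4, a_{10} = 23, a_{11} = 12, a_{12} = 21, a_{13} = 0, a_{14} = 24, a_{15} = 18, a_{16} = 7, a_{17} = 16, a_{18} = 20, a_{19} = 19, a_{20} = 13, a_{21} = 2, a_{22} = 11, a_{23} = 15, a_{24} = 14, a_{25} = 8, a_{26} = 22.
Since a_{26} = a_1 = 22, the sequence is periodic with period 25.

25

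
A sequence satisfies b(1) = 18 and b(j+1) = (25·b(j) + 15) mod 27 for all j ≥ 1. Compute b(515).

6

Computing terms: b(1) = 18,  b(2) = 6,  b(3) = 3,  b(4) = 9,  b(5) = 24,  b(6) = 21,  b(7) = 0,  b(8) = 15,  b(9) = 12,  b(10) = 18.
Since b(10) = b(1) = 18, the sequence is periodic with period 9.
So b(515) = b(1 + ((515-1) mod 9)) = b(2) = 6.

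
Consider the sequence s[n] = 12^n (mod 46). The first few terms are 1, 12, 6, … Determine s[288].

Computing terms: s[0] = 1; s[1] = 12; s[2] = 6; s[3] = 26; s[4] = 36; s[5] = 18; s[6] = 32; s[7] = 16; s[8] = 8; s[9] = 4; s[10] = 2; s[11] = 24; s[12] = 12.
Since s[12] = s[1] = 12, the sequence is eventually periodic: after a pre-period of length 1 it cycles with period 11.
For n ≥ 1, s[n] depends only on (n - 1) mod 11. (288 - 1) mod 11 = 1, so s[288] = s[2] = 6.

6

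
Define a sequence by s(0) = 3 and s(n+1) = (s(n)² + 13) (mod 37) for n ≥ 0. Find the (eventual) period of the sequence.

We have s(0) = 3, s(1) = 22, s(2) = 16, s(3) = 10, s(4) = 2, s(5) = 17, s(6) = 6, s(7) = 12, s(8) = 9, s(9) = 20, s(10) = 6.
Since s(10) = s(6) = 6, the sequence is eventually periodic: after a pre-period of length 6 it cycles with period 4.

4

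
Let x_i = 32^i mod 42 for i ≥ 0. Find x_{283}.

32

x_0 = 1, x_1 = 32, x_2 = 16, x_3 = 8, x_4 = 4, x_5 = 2, x_6 = 22, x_7 = 32.
Since x_7 = x_1 = 32, the sequence is eventually periodic: after a pre-period of length 1 it cycles with period 6.
For i ≥ 1, x_i depends only on (i - 1) mod 6. (283 - 1) mod 6 = 0, so x_{283} = x_1 = 32.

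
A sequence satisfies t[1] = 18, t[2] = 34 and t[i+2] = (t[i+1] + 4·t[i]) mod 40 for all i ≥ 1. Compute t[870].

Computing terms: t[1] = 18,  t[2] = 34,  t[3] = 26,  t[4] = 2,  t[5] = 26,  t[6] = 34,  t[7] = 18,  t[8] = 34.
Since (t[7], t[8]) = (t[1], t[2]) = (18, 34) (two consecutive terms determine the rest), the sequence is periodic with period 6.
(870 - 1) mod 6 = 5, so t[870] = t[6] = 34.

34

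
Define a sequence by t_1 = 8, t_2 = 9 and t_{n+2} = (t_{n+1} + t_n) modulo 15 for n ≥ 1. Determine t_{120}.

1

Computing terms: t_1 = 8,  t_2 = 9,  t_3 = 2,  t_4 = 11,  t_5 = 13,  t_6 = 9,  t_7 = 7,  t_8 = 1,  t_9 = 8,  t_{10} = 9.
Since (t_9, t_{10}) = (t_1, t_2) = (8, 9) (two consecutive terms determine the rest), the sequence is periodic with period 8.
(120 - 1) mod 8 = 7, so t_{120} = t_8 = 1.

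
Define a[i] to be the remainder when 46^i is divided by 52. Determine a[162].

12

Computing terms: a[1] = 46, a[2] = 36, a[3] = 44, a[4] = 48, a[5] = 24, a[6] = 12, a[7] = 32, a[8] = 16, a[9] = 8, a[10] = 4, a[11] = 28, a[12] = 40, a[13] = 20, a[14] = 36.
Since a[14] = a[2] = 36, the sequence is eventually periodic: after a pre-period of length 1 it cycles with period 12.
For i ≥ 2, a[i] depends only on (i - 2) mod 12. (162 - 2) mod 12 = 4, so a[162] = a[6] = 12.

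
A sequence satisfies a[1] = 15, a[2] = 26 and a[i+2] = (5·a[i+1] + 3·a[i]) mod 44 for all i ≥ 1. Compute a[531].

a[1] = 15, a[2] = 26, a[3] = 43, a[4] = 29, a[5] = 10, a[6] = 5, a[7] = 11, a[8] = 26, a[9] = 31, a[10] = 13, a[11] = 26, a[12] = 37, a[13] = 43, a[14] = 18, a[15] = 43, a[16] = 5, a[17] = 22, a[18] = 37, a[19] = 31, a[20] = 2, a[21] = 15, a[22] = 37, a[23] = 10, a[24] = 29, a[25] = 43, a[26] = 38, a[27] = 11, a[28] = 37, a[29] = 42, a[30] = 13, a[31] = 15, a[32] = 26.
The sequence repeats with period 30.
(531 - 1) mod 30 = 20, so a[531] = a[21] = 15.

15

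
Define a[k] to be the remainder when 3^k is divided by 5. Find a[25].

a[0] = 1,  a[1] = 3,  a[2] = 4,  a[3] = 2,  a[4] = 1.
The sequence repeats with period 4.
(25 - 0) mod 4 = 1, so a[25] = a[1] = 3.

3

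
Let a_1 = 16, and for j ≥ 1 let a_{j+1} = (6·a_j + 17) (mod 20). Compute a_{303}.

We have a_1 = 16,  a_2 = 13,  a_3 = 15,  a_4 = 7,  a_5 = 19,  a_6 = 11,  a_7 = 3,  a_8 = 15.
Since a_8 = a_3 = 15, the sequence is eventually periodic: after a pre-period of length 2 it cycles with period 5.
For j ≥ 3, a_j depends only on (j - 3) mod 5. (303 - 3) mod 5 = 0, so a_{303} = a_3 = 15.

15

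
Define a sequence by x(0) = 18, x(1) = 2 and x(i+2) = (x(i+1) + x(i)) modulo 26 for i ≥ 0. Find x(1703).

22

We have x(0) = 18; x(1) = 2; x(2) = 20; x(3) = 22; x(4) = 16; x(5) = 12; x(6) = 2; x(7) = 14; x(8) = 16; x(9) = 4; x(10) = 20; x(11) = 24; x(12) = 18; x(13) = 16; x(14) = 8; x(15) = 24; x(16) = 6; x(17) = 4; x(18) = 10; x(19) = 14; x(20) = 24; x(21) = 12; x(22) = 10; x(23) = 22; x(24) = 6; x(25) = 2; x(26) = 8; x(27) = 10; x(28) = 18; x(29) = 2.
The sequence repeats with period 28.
(1703 - 0) mod 28 = 23, so x(1703) = x(23) = 22.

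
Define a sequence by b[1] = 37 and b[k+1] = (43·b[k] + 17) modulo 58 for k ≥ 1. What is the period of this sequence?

28

Listing terms: b[1] = 37; b[2] = 42; b[3] = 25; b[4] = 48; b[5] = 51; b[6] = 6; b[7] = 43; b[8] = 10; b[9] = 41; b[10] = 40; b[11] = 55; b[12] = 4; b[13] = 15; b[14] = 24; b[15] = 5; b[16] = 0; b[17] = 17; b[18] = 52; b[19] = 49; b[20] = 36; b[21] = 57; b[22] = 32; b[23] = 1; b[24] = 2; b[25] = 45; b[26] = 38; b[27] = 27; b[28] = 18; b[29] = 37.
The sequence repeats with period 28.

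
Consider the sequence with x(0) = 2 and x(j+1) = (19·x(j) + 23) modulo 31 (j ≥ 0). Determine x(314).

25

We have x(0) = 2, x(1) = 30, x(2) = 4, x(3) = 6, x(4) = 13, x(5) = 22, x(6) = 7, x(7) = 1, x(8) = 11, x(9) = 15, x(10) = 29, x(11) = 16, x(12) = 17, x(13) = 5, x(14) = 25, x(15) = 2.
The sequence repeats with period 15.
So x(314) = x(0 + ((314-0) mod 15)) = x(14) = 25.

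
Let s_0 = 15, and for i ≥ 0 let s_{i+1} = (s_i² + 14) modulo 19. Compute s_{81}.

Listing terms: s_0 = 15; s_1 = 11; s_2 = 2; s_3 = 18; s_4 = 15.
Since s_4 = s_0 = 15, the sequence is periodic with period 4.
So s_{81} = s_{0 + ((81-0) mod 4)} = s_1 = 11.

11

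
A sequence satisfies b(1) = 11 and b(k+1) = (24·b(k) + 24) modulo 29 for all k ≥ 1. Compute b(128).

27

Computing terms: b(1) = 11; b(2) = 27; b(3) = 5; b(4) = 28; b(5) = 0; b(6) = 24; b(7) = 20; b(8) = 11.
Since b(8) = b(1) = 11, the sequence is periodic with period 7.
So b(128) = b(1 + ((128-1) mod 7)) = b(2) = 27.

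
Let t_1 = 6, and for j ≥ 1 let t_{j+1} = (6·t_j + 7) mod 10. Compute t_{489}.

7

t_1 = 6,  t_2 = 3,  t_3 = 5,  t_4 = 7,  t_5 = 9,  t_6 = 1,  t_7 = 3.
Since t_7 = t_2 = 3, the sequence is eventually periodic: after a pre-period of length 1 it cycles with period 5.
For j ≥ 2, t_j depends only on (j - 2) mod 5. (489 - 2) mod 5 = 2, so t_{489} = t_4 = 7.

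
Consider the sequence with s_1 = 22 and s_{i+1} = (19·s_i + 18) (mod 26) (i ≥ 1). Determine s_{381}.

16

s_1 = 22, s_2 = 20, s_3 = 8, s_4 = 14, s_5 = 24, s_6 = 6, s_7 = 2, s_8 = 4, s_9 = 16, s_{10} = 10, s_{11} = 0, s_{12} = 18, s_{13} = 22.
Since s_{13} = s_1 = 22, the sequence is periodic with period 12.
(381 - 1) mod 12 = 8, so s_{381} = s_9 = 16.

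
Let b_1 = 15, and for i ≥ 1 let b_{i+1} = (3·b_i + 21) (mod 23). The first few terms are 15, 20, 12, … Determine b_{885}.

b_1 = 15,  b_2 = 20,  b_3 = 12,  b_4 = 11,  b_5 = 8,  b_6 = 22,  b_7 = 18,  b_8 = 6,  b_9 = 16,  b_{10} = 0,  b_{11} = 21,  b_{12} = 15.
Since b_{12} = b_1 = 15, the sequence is periodic with period 11.
(885 - 1) mod 11 = 4, so b_{885} = b_5 = 8.

8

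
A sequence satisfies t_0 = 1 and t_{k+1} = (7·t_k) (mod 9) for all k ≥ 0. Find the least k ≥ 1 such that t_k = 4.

t_0 = 1,  t_1 = 7,  t_2 = 4,  t_3 = 1.
The sequence repeats with period 3.
The value 4 first appears (with k ≥ 1) at t_2.

2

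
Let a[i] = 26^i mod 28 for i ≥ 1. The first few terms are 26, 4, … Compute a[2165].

24

Listing terms: a[1] = 26,  a[2] = 4,  a[3] = 20,  a[4] = 16,  a[5] = 24,  a[6] = 8,  a[7] = 12,  a[8] = 4.
Since a[8] = a[2] = 4, the sequence is eventually periodic: after a pre-period of length 1 it cycles with period 6.
For i ≥ 2, a[i] depends only on (i - 2) mod 6. (2165 - 2) mod 6 = 3, so a[2165] = a[5] = 24.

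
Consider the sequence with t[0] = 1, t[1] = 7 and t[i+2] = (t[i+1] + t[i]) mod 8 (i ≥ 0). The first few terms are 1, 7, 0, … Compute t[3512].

Computing terms: t[0] = 1, t[1] = 7, t[2] = 0, t[3] = 7, t[4] = 7, t[5] = 6, t[6] = 5, t[7] = 3, t[8] = 0, t[9] = 3, t[10] = 3, t[11] = 6, t[12] = 1, t[13] = 7.
The sequence repeats with period 12.
So t[3512] = t[0 + ((3512-0) mod 12)] = t[8] = 0.

0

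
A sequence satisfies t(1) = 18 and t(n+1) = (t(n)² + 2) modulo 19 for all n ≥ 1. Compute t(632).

t(1) = 18; t(2) = 3; t(3) = 11; t(4) = 9; t(5) = 7; t(6) = 13; t(7) = 0; t(8) = 2; t(9) = 6; t(10) = 0.
Since t(10) = t(7) = 0, the sequence is eventually periodic: after a pre-period of length 6 it cycles with period 3.
For n ≥ 7, t(n) depends only on (n - 7) mod 3. (632 - 7) mod 3 = 1, so t(632) = t(8) = 2.

2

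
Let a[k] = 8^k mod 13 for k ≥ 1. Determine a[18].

12

We have a[1] = 8,  a[2] = 12,  a[3] = 5,  a[4] = 1,  a[5] = 8.
Since a[5] = a[1] = 8, the sequence is periodic with period 4.
So a[18] = a[1 + ((18-1) mod 4)] = a[2] = 12.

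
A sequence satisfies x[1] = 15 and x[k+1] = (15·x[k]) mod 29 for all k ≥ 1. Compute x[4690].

28

Computing terms: x[1] = 15,  x[2] = 22,  x[3] = 11,  x[4] = 20,  x[5] = 10,  x[6] = 5,  x[7] = 17,  x[8] = 23,  x[9] = 26,  x[10] = 13,  x[11] = 21,  x[12] = 25,  x[13] = 27,  x[14] = 28,  x[15] = 14,  x[16] = 7,  x[17] = 18,  x[18] = 9,  x[19] = 19,  x[20] = 24,  x[21] = 12,  x[22] = 6,  x[23] = 3,  x[24] = 16,  x[25] = 8,  x[26] = 4,  x[27] = 2,  x[28] = 1,  x[29] = 15.
The sequence repeats with period 28.
So x[4690] = x[1 + ((4690-1) mod 28)] = x[14] = 28.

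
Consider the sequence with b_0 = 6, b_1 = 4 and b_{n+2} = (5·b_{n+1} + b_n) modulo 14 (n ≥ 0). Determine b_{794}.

b_0 = 6,  b_1 = 4,  b_2 = 12,  b_3 = 8,  b_4 = 10,  b_5 = 2,  b_6 = 6,  b_7 = 4.
The sequence repeats with period 6.
(794 - 0) mod 6 = 2, so b_{794} = b_2 = 12.

12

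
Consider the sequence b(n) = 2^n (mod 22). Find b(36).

We have b(0) = 1, b(1) = 2, b(2) = 4, b(3) = 8, b(4) = 16, b(5) = 10, b(6) = 20, b(7) = 18, b(8) = 14, b(9) = 6, b(10) = 12, b(11) = 2.
Since b(11) = b(1) = 2, the sequence is eventually periodic: after a pre-period of length 1 it cycles with period 10.
For n ≥ 1, b(n) depends only on (n - 1) mod 10. (36 - 1) mod 10 = 5, so b(36) = b(6) = 20.

20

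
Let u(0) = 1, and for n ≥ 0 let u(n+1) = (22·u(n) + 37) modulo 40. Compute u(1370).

We have u(0) = 1; u(1) = 19; u(2) = 15; u(3) = 7; u(4) = 31; u(5) = 39; u(6) = 15.
Since u(6) = u(2) = 15, the sequence is eventually periodic: after a pre-period of length 2 it cycles with period 4.
For n ≥ 2, u(n) depends only on (n - 2) mod 4. (1370 - 2) mod 4 = 0, so u(1370) = u(2) = 15.

15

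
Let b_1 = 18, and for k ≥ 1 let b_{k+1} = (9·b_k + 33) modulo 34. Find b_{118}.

Listing terms: b_1 = 18; b_2 = 25; b_3 = 20; b_4 = 9; b_5 = 12; b_6 = 5; b_7 = 10; b_8 = 21; b_9 = 18.
The sequence repeats with period 8.
(118 - 1) mod 8 = 5, so b_{118} = b_6 = 5.

5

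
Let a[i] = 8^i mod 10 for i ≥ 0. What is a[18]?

Listing terms: a[0] = 1, a[1] = 8, a[2] = 4, a[3] = 2, a[4] = 6, a[5] = 8.
Since a[5] = a[1] = 8, the sequence is eventually periodic: after a pre-period of length 1 it cycles with period 4.
For i ≥ 1, a[i] depends only on (i - 1) mod 4. (18 - 1) mod 4 = 1, so a[18] = a[2] = 4.

4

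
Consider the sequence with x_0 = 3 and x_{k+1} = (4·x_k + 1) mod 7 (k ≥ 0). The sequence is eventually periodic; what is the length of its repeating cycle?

Computing terms: x_0 = 3, x_1 = 6, x_2 = 4, x_3 = 3.
Since x_3 = x_0 = 3, the sequence is periodic with period 3.

3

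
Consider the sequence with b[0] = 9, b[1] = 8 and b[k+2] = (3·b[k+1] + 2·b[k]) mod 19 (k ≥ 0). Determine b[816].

2

We have b[0] = 9; b[1] = 8; b[2] = 4; b[3] = 9; b[4] = 16; b[5] = 9; b[6] = 2; b[7] = 5; b[8] = 0; b[9] = 10; b[10] = 11; b[11] = 15; b[12] = 10; b[13] = 3; b[14] = 10; b[15] = 17; b[16] = 14; b[17] = 0; b[18] = 9; b[19] = 8.
The sequence repeats with period 18.
So b[816] = b[0 + ((816-0) mod 18)] = b[6] = 2.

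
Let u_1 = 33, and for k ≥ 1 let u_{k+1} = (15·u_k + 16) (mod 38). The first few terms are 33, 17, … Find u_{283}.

37

We have u_1 = 33; u_2 = 17; u_3 = 5; u_4 = 15; u_5 = 13; u_6 = 21; u_7 = 27; u_8 = 3; u_9 = 23; u_{10} = 19; u_{11} = 35; u_{12} = 9; u_{13} = 37; u_{14} = 1; u_{15} = 31; u_{16} = 25; u_{17} = 11; u_{18} = 29; u_{19} = 33.
Since u_{19} = u_1 = 33, the sequence is periodic with period 18.
(283 - 1) mod 18 = 12, so u_{283} = u_{13} = 37.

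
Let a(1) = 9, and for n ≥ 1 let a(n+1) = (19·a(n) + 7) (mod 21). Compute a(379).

Computing terms: a(1) = 9, a(2) = 10, a(3) = 8, a(4) = 12, a(5) = 4, a(6) = 20, a(7) = 9.
The sequence repeats with period 6.
(379 - 1) mod 6 = 0, so a(379) = a(1) = 9.

9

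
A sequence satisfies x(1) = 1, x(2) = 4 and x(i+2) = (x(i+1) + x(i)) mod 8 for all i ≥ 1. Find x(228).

Computing terms: x(1) = 1; x(2) = 4; x(3) = 5; x(4) = 1; x(5) = 6; x(6) = 7; x(7) = 5; x(8) = 4; x(9) = 1; x(10) = 5; x(11) = 6; x(12) = 3; x(13) = 1; x(14) = 4.
Since (x(13), x(14)) = (x(1), x(2)) = (1, 4) (two consecutive terms determine the rest), the sequence is periodic with period 12.
(228 - 1) mod 12 = 11, so x(228) = x(12) = 3.

3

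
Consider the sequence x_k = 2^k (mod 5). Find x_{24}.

We have x_1 = 2; x_2 = 4; x_3 = 3; x_4 = 1; x_5 = 2.
Since x_5 = x_1 = 2, the sequence is periodic with period 4.
(24 - 1) mod 4 = 3, so x_{24} = x_4 = 1.

1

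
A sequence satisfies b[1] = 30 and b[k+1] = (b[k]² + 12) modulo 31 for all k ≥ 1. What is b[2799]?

Computing terms: b[1] = 30, b[2] = 13, b[3] = 26, b[4] = 6, b[5] = 17, b[6] = 22, b[7] = 0, b[8] = 12, b[9] = 1, b[10] = 13.
Since b[10] = b[2] = 13, the sequence is eventually periodic: after a pre-period of length 1 it cycles with period 8.
For k ≥ 2, b[k] depends only on (k - 2) mod 8. (2799 - 2) mod 8 = 5, so b[2799] = b[7] = 0.

0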